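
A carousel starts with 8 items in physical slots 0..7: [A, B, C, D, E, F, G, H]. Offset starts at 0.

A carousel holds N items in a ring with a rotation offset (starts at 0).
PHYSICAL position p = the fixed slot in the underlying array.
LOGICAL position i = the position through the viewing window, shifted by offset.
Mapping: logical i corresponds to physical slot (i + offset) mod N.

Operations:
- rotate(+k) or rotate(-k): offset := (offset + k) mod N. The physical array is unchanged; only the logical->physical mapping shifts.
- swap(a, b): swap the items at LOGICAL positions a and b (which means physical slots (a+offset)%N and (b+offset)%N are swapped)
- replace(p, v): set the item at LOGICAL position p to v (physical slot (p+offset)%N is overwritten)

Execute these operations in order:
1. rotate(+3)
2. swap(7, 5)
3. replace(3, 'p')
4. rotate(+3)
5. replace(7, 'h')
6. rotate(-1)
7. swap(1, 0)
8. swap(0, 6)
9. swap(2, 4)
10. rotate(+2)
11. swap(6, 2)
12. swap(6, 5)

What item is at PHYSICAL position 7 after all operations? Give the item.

After op 1 (rotate(+3)): offset=3, physical=[A,B,C,D,E,F,G,H], logical=[D,E,F,G,H,A,B,C]
After op 2 (swap(7, 5)): offset=3, physical=[C,B,A,D,E,F,G,H], logical=[D,E,F,G,H,C,B,A]
After op 3 (replace(3, 'p')): offset=3, physical=[C,B,A,D,E,F,p,H], logical=[D,E,F,p,H,C,B,A]
After op 4 (rotate(+3)): offset=6, physical=[C,B,A,D,E,F,p,H], logical=[p,H,C,B,A,D,E,F]
After op 5 (replace(7, 'h')): offset=6, physical=[C,B,A,D,E,h,p,H], logical=[p,H,C,B,A,D,E,h]
After op 6 (rotate(-1)): offset=5, physical=[C,B,A,D,E,h,p,H], logical=[h,p,H,C,B,A,D,E]
After op 7 (swap(1, 0)): offset=5, physical=[C,B,A,D,E,p,h,H], logical=[p,h,H,C,B,A,D,E]
After op 8 (swap(0, 6)): offset=5, physical=[C,B,A,p,E,D,h,H], logical=[D,h,H,C,B,A,p,E]
After op 9 (swap(2, 4)): offset=5, physical=[C,H,A,p,E,D,h,B], logical=[D,h,B,C,H,A,p,E]
After op 10 (rotate(+2)): offset=7, physical=[C,H,A,p,E,D,h,B], logical=[B,C,H,A,p,E,D,h]
After op 11 (swap(6, 2)): offset=7, physical=[C,D,A,p,E,H,h,B], logical=[B,C,D,A,p,E,H,h]
After op 12 (swap(6, 5)): offset=7, physical=[C,D,A,p,H,E,h,B], logical=[B,C,D,A,p,H,E,h]

Answer: B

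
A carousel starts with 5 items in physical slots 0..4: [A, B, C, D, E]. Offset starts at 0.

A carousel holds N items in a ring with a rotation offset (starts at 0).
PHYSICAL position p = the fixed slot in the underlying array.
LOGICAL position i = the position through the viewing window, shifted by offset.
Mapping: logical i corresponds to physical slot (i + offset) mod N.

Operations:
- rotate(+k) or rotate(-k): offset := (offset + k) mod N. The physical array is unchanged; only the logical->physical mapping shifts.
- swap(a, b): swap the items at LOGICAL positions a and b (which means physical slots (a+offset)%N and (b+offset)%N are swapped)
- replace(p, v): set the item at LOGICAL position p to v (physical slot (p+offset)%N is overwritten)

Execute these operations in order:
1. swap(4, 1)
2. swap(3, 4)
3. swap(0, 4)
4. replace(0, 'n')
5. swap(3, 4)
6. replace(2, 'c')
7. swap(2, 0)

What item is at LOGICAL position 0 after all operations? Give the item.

Answer: c

Derivation:
After op 1 (swap(4, 1)): offset=0, physical=[A,E,C,D,B], logical=[A,E,C,D,B]
After op 2 (swap(3, 4)): offset=0, physical=[A,E,C,B,D], logical=[A,E,C,B,D]
After op 3 (swap(0, 4)): offset=0, physical=[D,E,C,B,A], logical=[D,E,C,B,A]
After op 4 (replace(0, 'n')): offset=0, physical=[n,E,C,B,A], logical=[n,E,C,B,A]
After op 5 (swap(3, 4)): offset=0, physical=[n,E,C,A,B], logical=[n,E,C,A,B]
After op 6 (replace(2, 'c')): offset=0, physical=[n,E,c,A,B], logical=[n,E,c,A,B]
After op 7 (swap(2, 0)): offset=0, physical=[c,E,n,A,B], logical=[c,E,n,A,B]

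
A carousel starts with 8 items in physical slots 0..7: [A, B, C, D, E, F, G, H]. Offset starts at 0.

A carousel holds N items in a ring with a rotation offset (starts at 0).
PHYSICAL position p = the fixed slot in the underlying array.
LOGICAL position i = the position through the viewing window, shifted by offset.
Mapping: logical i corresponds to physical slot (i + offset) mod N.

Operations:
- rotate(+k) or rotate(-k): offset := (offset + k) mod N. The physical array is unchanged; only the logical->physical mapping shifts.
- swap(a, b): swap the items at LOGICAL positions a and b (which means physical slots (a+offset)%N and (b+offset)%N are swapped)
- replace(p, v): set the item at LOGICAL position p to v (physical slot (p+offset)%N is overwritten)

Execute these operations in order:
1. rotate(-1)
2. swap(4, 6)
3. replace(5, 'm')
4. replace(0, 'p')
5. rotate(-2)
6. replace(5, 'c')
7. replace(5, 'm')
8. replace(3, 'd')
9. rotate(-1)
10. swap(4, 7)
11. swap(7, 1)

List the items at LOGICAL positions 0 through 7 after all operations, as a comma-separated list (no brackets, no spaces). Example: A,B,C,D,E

After op 1 (rotate(-1)): offset=7, physical=[A,B,C,D,E,F,G,H], logical=[H,A,B,C,D,E,F,G]
After op 2 (swap(4, 6)): offset=7, physical=[A,B,C,F,E,D,G,H], logical=[H,A,B,C,F,E,D,G]
After op 3 (replace(5, 'm')): offset=7, physical=[A,B,C,F,m,D,G,H], logical=[H,A,B,C,F,m,D,G]
After op 4 (replace(0, 'p')): offset=7, physical=[A,B,C,F,m,D,G,p], logical=[p,A,B,C,F,m,D,G]
After op 5 (rotate(-2)): offset=5, physical=[A,B,C,F,m,D,G,p], logical=[D,G,p,A,B,C,F,m]
After op 6 (replace(5, 'c')): offset=5, physical=[A,B,c,F,m,D,G,p], logical=[D,G,p,A,B,c,F,m]
After op 7 (replace(5, 'm')): offset=5, physical=[A,B,m,F,m,D,G,p], logical=[D,G,p,A,B,m,F,m]
After op 8 (replace(3, 'd')): offset=5, physical=[d,B,m,F,m,D,G,p], logical=[D,G,p,d,B,m,F,m]
After op 9 (rotate(-1)): offset=4, physical=[d,B,m,F,m,D,G,p], logical=[m,D,G,p,d,B,m,F]
After op 10 (swap(4, 7)): offset=4, physical=[F,B,m,d,m,D,G,p], logical=[m,D,G,p,F,B,m,d]
After op 11 (swap(7, 1)): offset=4, physical=[F,B,m,D,m,d,G,p], logical=[m,d,G,p,F,B,m,D]

Answer: m,d,G,p,F,B,m,D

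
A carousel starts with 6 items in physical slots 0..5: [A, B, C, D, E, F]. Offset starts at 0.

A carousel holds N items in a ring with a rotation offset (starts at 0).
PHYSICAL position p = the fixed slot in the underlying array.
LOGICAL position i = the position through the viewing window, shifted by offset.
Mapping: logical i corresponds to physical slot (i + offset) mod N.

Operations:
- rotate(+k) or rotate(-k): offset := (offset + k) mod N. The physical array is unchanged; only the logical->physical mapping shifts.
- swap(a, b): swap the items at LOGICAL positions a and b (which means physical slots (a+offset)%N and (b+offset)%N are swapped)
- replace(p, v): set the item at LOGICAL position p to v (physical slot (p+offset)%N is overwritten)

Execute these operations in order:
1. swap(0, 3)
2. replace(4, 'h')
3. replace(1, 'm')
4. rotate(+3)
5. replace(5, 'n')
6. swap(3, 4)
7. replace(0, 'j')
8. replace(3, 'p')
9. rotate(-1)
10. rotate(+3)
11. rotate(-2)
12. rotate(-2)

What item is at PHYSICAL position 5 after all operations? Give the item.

Answer: F

Derivation:
After op 1 (swap(0, 3)): offset=0, physical=[D,B,C,A,E,F], logical=[D,B,C,A,E,F]
After op 2 (replace(4, 'h')): offset=0, physical=[D,B,C,A,h,F], logical=[D,B,C,A,h,F]
After op 3 (replace(1, 'm')): offset=0, physical=[D,m,C,A,h,F], logical=[D,m,C,A,h,F]
After op 4 (rotate(+3)): offset=3, physical=[D,m,C,A,h,F], logical=[A,h,F,D,m,C]
After op 5 (replace(5, 'n')): offset=3, physical=[D,m,n,A,h,F], logical=[A,h,F,D,m,n]
After op 6 (swap(3, 4)): offset=3, physical=[m,D,n,A,h,F], logical=[A,h,F,m,D,n]
After op 7 (replace(0, 'j')): offset=3, physical=[m,D,n,j,h,F], logical=[j,h,F,m,D,n]
After op 8 (replace(3, 'p')): offset=3, physical=[p,D,n,j,h,F], logical=[j,h,F,p,D,n]
After op 9 (rotate(-1)): offset=2, physical=[p,D,n,j,h,F], logical=[n,j,h,F,p,D]
After op 10 (rotate(+3)): offset=5, physical=[p,D,n,j,h,F], logical=[F,p,D,n,j,h]
After op 11 (rotate(-2)): offset=3, physical=[p,D,n,j,h,F], logical=[j,h,F,p,D,n]
After op 12 (rotate(-2)): offset=1, physical=[p,D,n,j,h,F], logical=[D,n,j,h,F,p]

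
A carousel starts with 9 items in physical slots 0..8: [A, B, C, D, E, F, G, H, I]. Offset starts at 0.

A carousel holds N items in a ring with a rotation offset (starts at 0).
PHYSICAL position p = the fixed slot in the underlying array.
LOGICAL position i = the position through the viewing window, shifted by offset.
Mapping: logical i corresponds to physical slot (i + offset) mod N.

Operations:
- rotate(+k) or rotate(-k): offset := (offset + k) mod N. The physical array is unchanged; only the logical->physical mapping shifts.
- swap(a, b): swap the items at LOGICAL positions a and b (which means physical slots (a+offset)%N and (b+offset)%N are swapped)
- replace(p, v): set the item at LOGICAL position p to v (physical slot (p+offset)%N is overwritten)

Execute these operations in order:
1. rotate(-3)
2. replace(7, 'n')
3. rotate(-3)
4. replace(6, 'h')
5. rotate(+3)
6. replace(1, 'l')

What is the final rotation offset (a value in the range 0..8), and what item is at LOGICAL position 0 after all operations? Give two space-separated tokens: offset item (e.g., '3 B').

Answer: 6 G

Derivation:
After op 1 (rotate(-3)): offset=6, physical=[A,B,C,D,E,F,G,H,I], logical=[G,H,I,A,B,C,D,E,F]
After op 2 (replace(7, 'n')): offset=6, physical=[A,B,C,D,n,F,G,H,I], logical=[G,H,I,A,B,C,D,n,F]
After op 3 (rotate(-3)): offset=3, physical=[A,B,C,D,n,F,G,H,I], logical=[D,n,F,G,H,I,A,B,C]
After op 4 (replace(6, 'h')): offset=3, physical=[h,B,C,D,n,F,G,H,I], logical=[D,n,F,G,H,I,h,B,C]
After op 5 (rotate(+3)): offset=6, physical=[h,B,C,D,n,F,G,H,I], logical=[G,H,I,h,B,C,D,n,F]
After op 6 (replace(1, 'l')): offset=6, physical=[h,B,C,D,n,F,G,l,I], logical=[G,l,I,h,B,C,D,n,F]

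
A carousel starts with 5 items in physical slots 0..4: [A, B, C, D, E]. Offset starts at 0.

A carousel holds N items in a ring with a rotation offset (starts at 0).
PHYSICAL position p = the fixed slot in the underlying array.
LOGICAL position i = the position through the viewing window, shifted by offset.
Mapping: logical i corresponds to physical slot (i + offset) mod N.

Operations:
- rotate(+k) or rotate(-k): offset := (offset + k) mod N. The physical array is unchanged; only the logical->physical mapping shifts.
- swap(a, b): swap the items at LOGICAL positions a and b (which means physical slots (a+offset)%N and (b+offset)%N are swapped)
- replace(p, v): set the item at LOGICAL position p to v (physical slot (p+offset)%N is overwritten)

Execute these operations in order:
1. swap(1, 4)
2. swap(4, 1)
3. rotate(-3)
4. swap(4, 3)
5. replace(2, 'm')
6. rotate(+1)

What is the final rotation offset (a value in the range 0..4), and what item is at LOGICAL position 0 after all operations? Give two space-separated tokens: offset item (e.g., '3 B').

Answer: 3 D

Derivation:
After op 1 (swap(1, 4)): offset=0, physical=[A,E,C,D,B], logical=[A,E,C,D,B]
After op 2 (swap(4, 1)): offset=0, physical=[A,B,C,D,E], logical=[A,B,C,D,E]
After op 3 (rotate(-3)): offset=2, physical=[A,B,C,D,E], logical=[C,D,E,A,B]
After op 4 (swap(4, 3)): offset=2, physical=[B,A,C,D,E], logical=[C,D,E,B,A]
After op 5 (replace(2, 'm')): offset=2, physical=[B,A,C,D,m], logical=[C,D,m,B,A]
After op 6 (rotate(+1)): offset=3, physical=[B,A,C,D,m], logical=[D,m,B,A,C]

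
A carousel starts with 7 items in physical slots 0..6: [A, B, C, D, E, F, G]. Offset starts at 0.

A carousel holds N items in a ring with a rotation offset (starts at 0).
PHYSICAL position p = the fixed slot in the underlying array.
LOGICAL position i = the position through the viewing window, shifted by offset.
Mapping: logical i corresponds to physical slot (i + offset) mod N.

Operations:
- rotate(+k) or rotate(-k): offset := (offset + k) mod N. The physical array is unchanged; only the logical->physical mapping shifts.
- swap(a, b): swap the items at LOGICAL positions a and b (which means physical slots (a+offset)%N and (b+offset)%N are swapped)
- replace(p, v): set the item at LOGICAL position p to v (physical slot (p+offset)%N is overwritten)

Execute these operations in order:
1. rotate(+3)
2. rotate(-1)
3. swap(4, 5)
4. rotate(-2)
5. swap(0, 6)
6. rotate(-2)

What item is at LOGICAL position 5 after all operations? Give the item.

After op 1 (rotate(+3)): offset=3, physical=[A,B,C,D,E,F,G], logical=[D,E,F,G,A,B,C]
After op 2 (rotate(-1)): offset=2, physical=[A,B,C,D,E,F,G], logical=[C,D,E,F,G,A,B]
After op 3 (swap(4, 5)): offset=2, physical=[G,B,C,D,E,F,A], logical=[C,D,E,F,A,G,B]
After op 4 (rotate(-2)): offset=0, physical=[G,B,C,D,E,F,A], logical=[G,B,C,D,E,F,A]
After op 5 (swap(0, 6)): offset=0, physical=[A,B,C,D,E,F,G], logical=[A,B,C,D,E,F,G]
After op 6 (rotate(-2)): offset=5, physical=[A,B,C,D,E,F,G], logical=[F,G,A,B,C,D,E]

Answer: D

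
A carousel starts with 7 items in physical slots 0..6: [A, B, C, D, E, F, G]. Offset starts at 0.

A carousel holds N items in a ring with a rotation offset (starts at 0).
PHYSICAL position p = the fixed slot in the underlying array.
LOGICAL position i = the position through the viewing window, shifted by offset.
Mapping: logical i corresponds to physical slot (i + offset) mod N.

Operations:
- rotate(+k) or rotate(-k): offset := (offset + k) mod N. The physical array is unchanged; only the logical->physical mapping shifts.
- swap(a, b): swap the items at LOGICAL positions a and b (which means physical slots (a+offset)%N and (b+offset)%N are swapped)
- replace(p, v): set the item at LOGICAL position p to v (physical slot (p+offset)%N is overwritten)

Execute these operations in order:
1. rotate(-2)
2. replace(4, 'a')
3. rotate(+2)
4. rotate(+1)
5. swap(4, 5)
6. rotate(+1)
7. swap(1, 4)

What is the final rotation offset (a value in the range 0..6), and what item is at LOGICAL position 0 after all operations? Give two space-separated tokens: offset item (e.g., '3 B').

Answer: 2 a

Derivation:
After op 1 (rotate(-2)): offset=5, physical=[A,B,C,D,E,F,G], logical=[F,G,A,B,C,D,E]
After op 2 (replace(4, 'a')): offset=5, physical=[A,B,a,D,E,F,G], logical=[F,G,A,B,a,D,E]
After op 3 (rotate(+2)): offset=0, physical=[A,B,a,D,E,F,G], logical=[A,B,a,D,E,F,G]
After op 4 (rotate(+1)): offset=1, physical=[A,B,a,D,E,F,G], logical=[B,a,D,E,F,G,A]
After op 5 (swap(4, 5)): offset=1, physical=[A,B,a,D,E,G,F], logical=[B,a,D,E,G,F,A]
After op 6 (rotate(+1)): offset=2, physical=[A,B,a,D,E,G,F], logical=[a,D,E,G,F,A,B]
After op 7 (swap(1, 4)): offset=2, physical=[A,B,a,F,E,G,D], logical=[a,F,E,G,D,A,B]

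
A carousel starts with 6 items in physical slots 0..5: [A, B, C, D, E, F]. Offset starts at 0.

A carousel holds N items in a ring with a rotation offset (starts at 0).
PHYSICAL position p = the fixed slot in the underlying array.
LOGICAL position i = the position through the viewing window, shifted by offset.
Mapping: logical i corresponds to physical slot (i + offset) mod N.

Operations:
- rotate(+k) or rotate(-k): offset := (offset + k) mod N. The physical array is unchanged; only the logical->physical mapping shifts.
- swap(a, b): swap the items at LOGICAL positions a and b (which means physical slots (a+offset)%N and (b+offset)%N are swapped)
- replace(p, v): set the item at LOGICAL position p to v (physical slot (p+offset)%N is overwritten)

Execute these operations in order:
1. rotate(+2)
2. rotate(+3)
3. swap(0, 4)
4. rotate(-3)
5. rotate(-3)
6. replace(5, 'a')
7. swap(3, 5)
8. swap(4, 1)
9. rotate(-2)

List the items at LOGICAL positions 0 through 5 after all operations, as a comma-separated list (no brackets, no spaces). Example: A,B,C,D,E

Answer: A,C,D,F,B,a

Derivation:
After op 1 (rotate(+2)): offset=2, physical=[A,B,C,D,E,F], logical=[C,D,E,F,A,B]
After op 2 (rotate(+3)): offset=5, physical=[A,B,C,D,E,F], logical=[F,A,B,C,D,E]
After op 3 (swap(0, 4)): offset=5, physical=[A,B,C,F,E,D], logical=[D,A,B,C,F,E]
After op 4 (rotate(-3)): offset=2, physical=[A,B,C,F,E,D], logical=[C,F,E,D,A,B]
After op 5 (rotate(-3)): offset=5, physical=[A,B,C,F,E,D], logical=[D,A,B,C,F,E]
After op 6 (replace(5, 'a')): offset=5, physical=[A,B,C,F,a,D], logical=[D,A,B,C,F,a]
After op 7 (swap(3, 5)): offset=5, physical=[A,B,a,F,C,D], logical=[D,A,B,a,F,C]
After op 8 (swap(4, 1)): offset=5, physical=[F,B,a,A,C,D], logical=[D,F,B,a,A,C]
After op 9 (rotate(-2)): offset=3, physical=[F,B,a,A,C,D], logical=[A,C,D,F,B,a]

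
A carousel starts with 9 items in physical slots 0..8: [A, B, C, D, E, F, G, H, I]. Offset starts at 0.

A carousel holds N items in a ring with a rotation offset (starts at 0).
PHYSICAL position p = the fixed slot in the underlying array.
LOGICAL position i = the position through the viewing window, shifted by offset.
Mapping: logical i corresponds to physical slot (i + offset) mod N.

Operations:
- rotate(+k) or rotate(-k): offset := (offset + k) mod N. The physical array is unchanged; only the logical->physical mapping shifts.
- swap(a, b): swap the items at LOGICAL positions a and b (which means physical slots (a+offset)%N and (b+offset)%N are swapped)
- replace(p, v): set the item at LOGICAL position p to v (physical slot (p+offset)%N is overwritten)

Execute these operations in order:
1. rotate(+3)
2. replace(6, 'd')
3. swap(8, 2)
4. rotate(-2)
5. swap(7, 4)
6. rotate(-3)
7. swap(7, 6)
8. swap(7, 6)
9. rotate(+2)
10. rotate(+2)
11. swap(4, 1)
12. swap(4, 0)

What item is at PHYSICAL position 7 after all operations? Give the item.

Answer: H

Derivation:
After op 1 (rotate(+3)): offset=3, physical=[A,B,C,D,E,F,G,H,I], logical=[D,E,F,G,H,I,A,B,C]
After op 2 (replace(6, 'd')): offset=3, physical=[d,B,C,D,E,F,G,H,I], logical=[D,E,F,G,H,I,d,B,C]
After op 3 (swap(8, 2)): offset=3, physical=[d,B,F,D,E,C,G,H,I], logical=[D,E,C,G,H,I,d,B,F]
After op 4 (rotate(-2)): offset=1, physical=[d,B,F,D,E,C,G,H,I], logical=[B,F,D,E,C,G,H,I,d]
After op 5 (swap(7, 4)): offset=1, physical=[d,B,F,D,E,I,G,H,C], logical=[B,F,D,E,I,G,H,C,d]
After op 6 (rotate(-3)): offset=7, physical=[d,B,F,D,E,I,G,H,C], logical=[H,C,d,B,F,D,E,I,G]
After op 7 (swap(7, 6)): offset=7, physical=[d,B,F,D,I,E,G,H,C], logical=[H,C,d,B,F,D,I,E,G]
After op 8 (swap(7, 6)): offset=7, physical=[d,B,F,D,E,I,G,H,C], logical=[H,C,d,B,F,D,E,I,G]
After op 9 (rotate(+2)): offset=0, physical=[d,B,F,D,E,I,G,H,C], logical=[d,B,F,D,E,I,G,H,C]
After op 10 (rotate(+2)): offset=2, physical=[d,B,F,D,E,I,G,H,C], logical=[F,D,E,I,G,H,C,d,B]
After op 11 (swap(4, 1)): offset=2, physical=[d,B,F,G,E,I,D,H,C], logical=[F,G,E,I,D,H,C,d,B]
After op 12 (swap(4, 0)): offset=2, physical=[d,B,D,G,E,I,F,H,C], logical=[D,G,E,I,F,H,C,d,B]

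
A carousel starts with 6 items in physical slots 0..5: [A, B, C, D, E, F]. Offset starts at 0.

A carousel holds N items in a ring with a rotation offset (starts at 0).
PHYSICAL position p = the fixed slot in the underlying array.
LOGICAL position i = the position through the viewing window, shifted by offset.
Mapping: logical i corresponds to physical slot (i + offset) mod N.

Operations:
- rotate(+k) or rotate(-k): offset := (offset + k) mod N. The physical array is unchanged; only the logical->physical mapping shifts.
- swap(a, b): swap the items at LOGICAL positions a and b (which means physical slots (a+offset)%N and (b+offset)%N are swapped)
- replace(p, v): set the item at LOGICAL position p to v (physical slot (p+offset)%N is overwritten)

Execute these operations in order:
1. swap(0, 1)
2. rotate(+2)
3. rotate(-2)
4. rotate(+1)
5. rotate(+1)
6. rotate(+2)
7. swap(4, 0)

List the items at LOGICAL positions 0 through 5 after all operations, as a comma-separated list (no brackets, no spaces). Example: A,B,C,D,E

After op 1 (swap(0, 1)): offset=0, physical=[B,A,C,D,E,F], logical=[B,A,C,D,E,F]
After op 2 (rotate(+2)): offset=2, physical=[B,A,C,D,E,F], logical=[C,D,E,F,B,A]
After op 3 (rotate(-2)): offset=0, physical=[B,A,C,D,E,F], logical=[B,A,C,D,E,F]
After op 4 (rotate(+1)): offset=1, physical=[B,A,C,D,E,F], logical=[A,C,D,E,F,B]
After op 5 (rotate(+1)): offset=2, physical=[B,A,C,D,E,F], logical=[C,D,E,F,B,A]
After op 6 (rotate(+2)): offset=4, physical=[B,A,C,D,E,F], logical=[E,F,B,A,C,D]
After op 7 (swap(4, 0)): offset=4, physical=[B,A,E,D,C,F], logical=[C,F,B,A,E,D]

Answer: C,F,B,A,E,D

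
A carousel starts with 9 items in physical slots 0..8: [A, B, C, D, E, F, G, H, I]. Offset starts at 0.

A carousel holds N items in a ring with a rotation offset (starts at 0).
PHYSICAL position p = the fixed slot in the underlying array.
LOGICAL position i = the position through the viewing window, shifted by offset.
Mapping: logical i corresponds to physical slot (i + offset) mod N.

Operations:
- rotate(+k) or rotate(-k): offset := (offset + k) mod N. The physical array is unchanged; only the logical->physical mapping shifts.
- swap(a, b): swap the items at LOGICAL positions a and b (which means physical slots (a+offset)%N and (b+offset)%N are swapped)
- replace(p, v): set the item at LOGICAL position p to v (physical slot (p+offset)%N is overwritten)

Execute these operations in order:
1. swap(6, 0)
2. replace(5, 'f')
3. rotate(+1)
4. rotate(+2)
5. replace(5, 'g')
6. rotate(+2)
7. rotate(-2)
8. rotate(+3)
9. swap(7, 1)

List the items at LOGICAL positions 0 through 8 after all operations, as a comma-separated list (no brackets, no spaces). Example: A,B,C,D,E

Answer: A,E,g,G,B,C,D,H,f

Derivation:
After op 1 (swap(6, 0)): offset=0, physical=[G,B,C,D,E,F,A,H,I], logical=[G,B,C,D,E,F,A,H,I]
After op 2 (replace(5, 'f')): offset=0, physical=[G,B,C,D,E,f,A,H,I], logical=[G,B,C,D,E,f,A,H,I]
After op 3 (rotate(+1)): offset=1, physical=[G,B,C,D,E,f,A,H,I], logical=[B,C,D,E,f,A,H,I,G]
After op 4 (rotate(+2)): offset=3, physical=[G,B,C,D,E,f,A,H,I], logical=[D,E,f,A,H,I,G,B,C]
After op 5 (replace(5, 'g')): offset=3, physical=[G,B,C,D,E,f,A,H,g], logical=[D,E,f,A,H,g,G,B,C]
After op 6 (rotate(+2)): offset=5, physical=[G,B,C,D,E,f,A,H,g], logical=[f,A,H,g,G,B,C,D,E]
After op 7 (rotate(-2)): offset=3, physical=[G,B,C,D,E,f,A,H,g], logical=[D,E,f,A,H,g,G,B,C]
After op 8 (rotate(+3)): offset=6, physical=[G,B,C,D,E,f,A,H,g], logical=[A,H,g,G,B,C,D,E,f]
After op 9 (swap(7, 1)): offset=6, physical=[G,B,C,D,H,f,A,E,g], logical=[A,E,g,G,B,C,D,H,f]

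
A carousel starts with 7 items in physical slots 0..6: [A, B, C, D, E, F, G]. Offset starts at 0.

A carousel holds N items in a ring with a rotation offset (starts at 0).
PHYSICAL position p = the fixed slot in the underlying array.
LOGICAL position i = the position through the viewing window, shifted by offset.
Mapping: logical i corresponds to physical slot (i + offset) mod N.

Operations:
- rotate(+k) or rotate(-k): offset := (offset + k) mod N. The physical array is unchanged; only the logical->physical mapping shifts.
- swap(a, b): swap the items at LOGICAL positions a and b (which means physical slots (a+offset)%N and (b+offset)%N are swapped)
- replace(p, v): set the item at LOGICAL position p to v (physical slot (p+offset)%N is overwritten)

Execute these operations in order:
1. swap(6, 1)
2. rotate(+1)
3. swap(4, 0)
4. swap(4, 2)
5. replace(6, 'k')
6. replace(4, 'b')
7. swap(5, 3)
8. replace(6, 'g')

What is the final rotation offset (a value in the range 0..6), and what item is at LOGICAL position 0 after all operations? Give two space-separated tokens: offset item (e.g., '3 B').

After op 1 (swap(6, 1)): offset=0, physical=[A,G,C,D,E,F,B], logical=[A,G,C,D,E,F,B]
After op 2 (rotate(+1)): offset=1, physical=[A,G,C,D,E,F,B], logical=[G,C,D,E,F,B,A]
After op 3 (swap(4, 0)): offset=1, physical=[A,F,C,D,E,G,B], logical=[F,C,D,E,G,B,A]
After op 4 (swap(4, 2)): offset=1, physical=[A,F,C,G,E,D,B], logical=[F,C,G,E,D,B,A]
After op 5 (replace(6, 'k')): offset=1, physical=[k,F,C,G,E,D,B], logical=[F,C,G,E,D,B,k]
After op 6 (replace(4, 'b')): offset=1, physical=[k,F,C,G,E,b,B], logical=[F,C,G,E,b,B,k]
After op 7 (swap(5, 3)): offset=1, physical=[k,F,C,G,B,b,E], logical=[F,C,G,B,b,E,k]
After op 8 (replace(6, 'g')): offset=1, physical=[g,F,C,G,B,b,E], logical=[F,C,G,B,b,E,g]

Answer: 1 F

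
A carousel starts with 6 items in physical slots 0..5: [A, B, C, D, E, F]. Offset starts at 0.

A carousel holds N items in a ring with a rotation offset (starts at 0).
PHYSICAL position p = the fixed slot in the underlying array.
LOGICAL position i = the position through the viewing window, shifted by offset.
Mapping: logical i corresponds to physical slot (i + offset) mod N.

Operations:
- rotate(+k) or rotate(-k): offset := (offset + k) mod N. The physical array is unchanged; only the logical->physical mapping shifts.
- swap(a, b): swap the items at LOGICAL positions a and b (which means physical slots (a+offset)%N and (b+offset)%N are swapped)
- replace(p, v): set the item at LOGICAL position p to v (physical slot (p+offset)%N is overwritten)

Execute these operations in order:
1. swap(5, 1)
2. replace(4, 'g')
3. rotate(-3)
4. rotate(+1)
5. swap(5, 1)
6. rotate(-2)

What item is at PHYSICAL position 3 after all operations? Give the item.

Answer: B

Derivation:
After op 1 (swap(5, 1)): offset=0, physical=[A,F,C,D,E,B], logical=[A,F,C,D,E,B]
After op 2 (replace(4, 'g')): offset=0, physical=[A,F,C,D,g,B], logical=[A,F,C,D,g,B]
After op 3 (rotate(-3)): offset=3, physical=[A,F,C,D,g,B], logical=[D,g,B,A,F,C]
After op 4 (rotate(+1)): offset=4, physical=[A,F,C,D,g,B], logical=[g,B,A,F,C,D]
After op 5 (swap(5, 1)): offset=4, physical=[A,F,C,B,g,D], logical=[g,D,A,F,C,B]
After op 6 (rotate(-2)): offset=2, physical=[A,F,C,B,g,D], logical=[C,B,g,D,A,F]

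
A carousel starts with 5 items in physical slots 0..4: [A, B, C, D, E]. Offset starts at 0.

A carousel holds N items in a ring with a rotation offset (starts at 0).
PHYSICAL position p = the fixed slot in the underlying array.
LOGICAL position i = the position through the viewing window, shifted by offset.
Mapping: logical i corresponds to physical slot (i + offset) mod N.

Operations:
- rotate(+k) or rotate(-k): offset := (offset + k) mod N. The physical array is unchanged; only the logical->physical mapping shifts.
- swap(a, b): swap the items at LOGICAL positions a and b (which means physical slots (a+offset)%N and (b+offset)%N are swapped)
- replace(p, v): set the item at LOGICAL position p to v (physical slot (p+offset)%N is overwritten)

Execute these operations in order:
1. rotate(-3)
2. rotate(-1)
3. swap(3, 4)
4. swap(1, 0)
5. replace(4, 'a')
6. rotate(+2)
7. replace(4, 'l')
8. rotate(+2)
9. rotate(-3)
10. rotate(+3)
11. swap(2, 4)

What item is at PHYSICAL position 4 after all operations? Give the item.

After op 1 (rotate(-3)): offset=2, physical=[A,B,C,D,E], logical=[C,D,E,A,B]
After op 2 (rotate(-1)): offset=1, physical=[A,B,C,D,E], logical=[B,C,D,E,A]
After op 3 (swap(3, 4)): offset=1, physical=[E,B,C,D,A], logical=[B,C,D,A,E]
After op 4 (swap(1, 0)): offset=1, physical=[E,C,B,D,A], logical=[C,B,D,A,E]
After op 5 (replace(4, 'a')): offset=1, physical=[a,C,B,D,A], logical=[C,B,D,A,a]
After op 6 (rotate(+2)): offset=3, physical=[a,C,B,D,A], logical=[D,A,a,C,B]
After op 7 (replace(4, 'l')): offset=3, physical=[a,C,l,D,A], logical=[D,A,a,C,l]
After op 8 (rotate(+2)): offset=0, physical=[a,C,l,D,A], logical=[a,C,l,D,A]
After op 9 (rotate(-3)): offset=2, physical=[a,C,l,D,A], logical=[l,D,A,a,C]
After op 10 (rotate(+3)): offset=0, physical=[a,C,l,D,A], logical=[a,C,l,D,A]
After op 11 (swap(2, 4)): offset=0, physical=[a,C,A,D,l], logical=[a,C,A,D,l]

Answer: l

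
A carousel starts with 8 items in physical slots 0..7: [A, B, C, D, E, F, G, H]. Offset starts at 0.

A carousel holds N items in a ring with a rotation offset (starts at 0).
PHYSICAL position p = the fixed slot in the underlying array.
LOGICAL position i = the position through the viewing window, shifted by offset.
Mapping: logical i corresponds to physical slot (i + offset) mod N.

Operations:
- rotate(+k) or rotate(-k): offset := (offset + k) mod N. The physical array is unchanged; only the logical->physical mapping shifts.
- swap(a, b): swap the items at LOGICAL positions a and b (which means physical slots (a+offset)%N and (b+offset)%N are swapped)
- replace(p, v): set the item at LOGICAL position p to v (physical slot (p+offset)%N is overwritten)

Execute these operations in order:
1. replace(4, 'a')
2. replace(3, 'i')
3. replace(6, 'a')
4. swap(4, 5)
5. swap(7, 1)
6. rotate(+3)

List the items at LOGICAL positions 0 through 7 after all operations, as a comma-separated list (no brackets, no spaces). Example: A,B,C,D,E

After op 1 (replace(4, 'a')): offset=0, physical=[A,B,C,D,a,F,G,H], logical=[A,B,C,D,a,F,G,H]
After op 2 (replace(3, 'i')): offset=0, physical=[A,B,C,i,a,F,G,H], logical=[A,B,C,i,a,F,G,H]
After op 3 (replace(6, 'a')): offset=0, physical=[A,B,C,i,a,F,a,H], logical=[A,B,C,i,a,F,a,H]
After op 4 (swap(4, 5)): offset=0, physical=[A,B,C,i,F,a,a,H], logical=[A,B,C,i,F,a,a,H]
After op 5 (swap(7, 1)): offset=0, physical=[A,H,C,i,F,a,a,B], logical=[A,H,C,i,F,a,a,B]
After op 6 (rotate(+3)): offset=3, physical=[A,H,C,i,F,a,a,B], logical=[i,F,a,a,B,A,H,C]

Answer: i,F,a,a,B,A,H,C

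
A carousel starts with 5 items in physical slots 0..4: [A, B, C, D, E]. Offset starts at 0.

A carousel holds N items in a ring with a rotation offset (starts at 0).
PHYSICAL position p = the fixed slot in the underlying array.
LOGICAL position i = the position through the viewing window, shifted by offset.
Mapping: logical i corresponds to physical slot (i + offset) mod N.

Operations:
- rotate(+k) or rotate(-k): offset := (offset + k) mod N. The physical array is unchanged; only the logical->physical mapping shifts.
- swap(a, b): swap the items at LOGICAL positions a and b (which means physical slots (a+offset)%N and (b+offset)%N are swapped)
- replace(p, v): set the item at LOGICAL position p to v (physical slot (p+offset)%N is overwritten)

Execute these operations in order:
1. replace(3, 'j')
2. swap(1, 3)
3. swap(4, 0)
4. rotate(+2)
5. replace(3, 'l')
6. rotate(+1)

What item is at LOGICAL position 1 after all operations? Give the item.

After op 1 (replace(3, 'j')): offset=0, physical=[A,B,C,j,E], logical=[A,B,C,j,E]
After op 2 (swap(1, 3)): offset=0, physical=[A,j,C,B,E], logical=[A,j,C,B,E]
After op 3 (swap(4, 0)): offset=0, physical=[E,j,C,B,A], logical=[E,j,C,B,A]
After op 4 (rotate(+2)): offset=2, physical=[E,j,C,B,A], logical=[C,B,A,E,j]
After op 5 (replace(3, 'l')): offset=2, physical=[l,j,C,B,A], logical=[C,B,A,l,j]
After op 6 (rotate(+1)): offset=3, physical=[l,j,C,B,A], logical=[B,A,l,j,C]

Answer: A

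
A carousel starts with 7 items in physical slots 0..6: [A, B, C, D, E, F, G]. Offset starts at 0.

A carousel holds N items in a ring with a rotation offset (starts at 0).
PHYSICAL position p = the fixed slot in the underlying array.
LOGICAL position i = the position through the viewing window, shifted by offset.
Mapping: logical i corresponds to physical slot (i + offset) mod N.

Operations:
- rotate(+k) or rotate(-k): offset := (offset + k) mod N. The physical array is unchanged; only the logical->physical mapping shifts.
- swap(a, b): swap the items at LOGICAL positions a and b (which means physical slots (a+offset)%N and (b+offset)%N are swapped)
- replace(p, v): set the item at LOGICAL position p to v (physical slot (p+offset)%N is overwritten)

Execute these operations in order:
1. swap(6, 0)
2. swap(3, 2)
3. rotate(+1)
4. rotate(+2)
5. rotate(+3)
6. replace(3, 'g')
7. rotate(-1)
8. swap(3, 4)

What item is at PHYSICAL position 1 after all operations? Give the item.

After op 1 (swap(6, 0)): offset=0, physical=[G,B,C,D,E,F,A], logical=[G,B,C,D,E,F,A]
After op 2 (swap(3, 2)): offset=0, physical=[G,B,D,C,E,F,A], logical=[G,B,D,C,E,F,A]
After op 3 (rotate(+1)): offset=1, physical=[G,B,D,C,E,F,A], logical=[B,D,C,E,F,A,G]
After op 4 (rotate(+2)): offset=3, physical=[G,B,D,C,E,F,A], logical=[C,E,F,A,G,B,D]
After op 5 (rotate(+3)): offset=6, physical=[G,B,D,C,E,F,A], logical=[A,G,B,D,C,E,F]
After op 6 (replace(3, 'g')): offset=6, physical=[G,B,g,C,E,F,A], logical=[A,G,B,g,C,E,F]
After op 7 (rotate(-1)): offset=5, physical=[G,B,g,C,E,F,A], logical=[F,A,G,B,g,C,E]
After op 8 (swap(3, 4)): offset=5, physical=[G,g,B,C,E,F,A], logical=[F,A,G,g,B,C,E]

Answer: g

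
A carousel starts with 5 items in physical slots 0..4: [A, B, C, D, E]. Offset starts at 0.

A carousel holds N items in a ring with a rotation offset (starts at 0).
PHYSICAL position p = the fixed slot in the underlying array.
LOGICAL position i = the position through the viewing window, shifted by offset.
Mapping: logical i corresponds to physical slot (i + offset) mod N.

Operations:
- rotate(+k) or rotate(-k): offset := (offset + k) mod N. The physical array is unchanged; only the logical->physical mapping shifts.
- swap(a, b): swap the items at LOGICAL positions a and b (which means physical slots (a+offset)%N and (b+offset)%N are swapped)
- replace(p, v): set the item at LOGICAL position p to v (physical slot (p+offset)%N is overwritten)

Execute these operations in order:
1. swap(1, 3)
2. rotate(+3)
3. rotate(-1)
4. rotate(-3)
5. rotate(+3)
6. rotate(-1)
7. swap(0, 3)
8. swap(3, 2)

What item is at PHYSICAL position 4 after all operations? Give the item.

After op 1 (swap(1, 3)): offset=0, physical=[A,D,C,B,E], logical=[A,D,C,B,E]
After op 2 (rotate(+3)): offset=3, physical=[A,D,C,B,E], logical=[B,E,A,D,C]
After op 3 (rotate(-1)): offset=2, physical=[A,D,C,B,E], logical=[C,B,E,A,D]
After op 4 (rotate(-3)): offset=4, physical=[A,D,C,B,E], logical=[E,A,D,C,B]
After op 5 (rotate(+3)): offset=2, physical=[A,D,C,B,E], logical=[C,B,E,A,D]
After op 6 (rotate(-1)): offset=1, physical=[A,D,C,B,E], logical=[D,C,B,E,A]
After op 7 (swap(0, 3)): offset=1, physical=[A,E,C,B,D], logical=[E,C,B,D,A]
After op 8 (swap(3, 2)): offset=1, physical=[A,E,C,D,B], logical=[E,C,D,B,A]

Answer: B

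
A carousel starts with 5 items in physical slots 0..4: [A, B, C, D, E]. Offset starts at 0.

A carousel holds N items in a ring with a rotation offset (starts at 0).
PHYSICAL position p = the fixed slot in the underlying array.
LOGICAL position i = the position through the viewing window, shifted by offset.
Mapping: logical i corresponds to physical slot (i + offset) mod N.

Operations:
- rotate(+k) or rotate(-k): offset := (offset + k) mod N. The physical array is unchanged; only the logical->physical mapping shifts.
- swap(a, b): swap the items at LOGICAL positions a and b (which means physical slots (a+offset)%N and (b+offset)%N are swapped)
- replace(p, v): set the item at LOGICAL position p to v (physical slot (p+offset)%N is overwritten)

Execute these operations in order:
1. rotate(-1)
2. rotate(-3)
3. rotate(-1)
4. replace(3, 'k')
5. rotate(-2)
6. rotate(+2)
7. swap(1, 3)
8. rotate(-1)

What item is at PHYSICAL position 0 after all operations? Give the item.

After op 1 (rotate(-1)): offset=4, physical=[A,B,C,D,E], logical=[E,A,B,C,D]
After op 2 (rotate(-3)): offset=1, physical=[A,B,C,D,E], logical=[B,C,D,E,A]
After op 3 (rotate(-1)): offset=0, physical=[A,B,C,D,E], logical=[A,B,C,D,E]
After op 4 (replace(3, 'k')): offset=0, physical=[A,B,C,k,E], logical=[A,B,C,k,E]
After op 5 (rotate(-2)): offset=3, physical=[A,B,C,k,E], logical=[k,E,A,B,C]
After op 6 (rotate(+2)): offset=0, physical=[A,B,C,k,E], logical=[A,B,C,k,E]
After op 7 (swap(1, 3)): offset=0, physical=[A,k,C,B,E], logical=[A,k,C,B,E]
After op 8 (rotate(-1)): offset=4, physical=[A,k,C,B,E], logical=[E,A,k,C,B]

Answer: A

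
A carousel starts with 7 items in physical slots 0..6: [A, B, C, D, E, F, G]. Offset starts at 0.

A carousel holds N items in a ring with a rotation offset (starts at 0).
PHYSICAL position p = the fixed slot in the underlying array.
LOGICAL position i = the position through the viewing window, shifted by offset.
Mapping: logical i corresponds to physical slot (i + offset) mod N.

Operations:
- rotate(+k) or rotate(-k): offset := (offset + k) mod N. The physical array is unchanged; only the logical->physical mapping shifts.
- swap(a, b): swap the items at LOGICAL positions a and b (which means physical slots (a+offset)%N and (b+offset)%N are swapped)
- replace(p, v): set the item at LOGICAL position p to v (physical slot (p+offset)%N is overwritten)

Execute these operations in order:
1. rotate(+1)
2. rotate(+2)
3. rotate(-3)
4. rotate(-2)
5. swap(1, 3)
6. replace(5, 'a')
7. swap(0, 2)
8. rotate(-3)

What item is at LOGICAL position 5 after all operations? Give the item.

After op 1 (rotate(+1)): offset=1, physical=[A,B,C,D,E,F,G], logical=[B,C,D,E,F,G,A]
After op 2 (rotate(+2)): offset=3, physical=[A,B,C,D,E,F,G], logical=[D,E,F,G,A,B,C]
After op 3 (rotate(-3)): offset=0, physical=[A,B,C,D,E,F,G], logical=[A,B,C,D,E,F,G]
After op 4 (rotate(-2)): offset=5, physical=[A,B,C,D,E,F,G], logical=[F,G,A,B,C,D,E]
After op 5 (swap(1, 3)): offset=5, physical=[A,G,C,D,E,F,B], logical=[F,B,A,G,C,D,E]
After op 6 (replace(5, 'a')): offset=5, physical=[A,G,C,a,E,F,B], logical=[F,B,A,G,C,a,E]
After op 7 (swap(0, 2)): offset=5, physical=[F,G,C,a,E,A,B], logical=[A,B,F,G,C,a,E]
After op 8 (rotate(-3)): offset=2, physical=[F,G,C,a,E,A,B], logical=[C,a,E,A,B,F,G]

Answer: F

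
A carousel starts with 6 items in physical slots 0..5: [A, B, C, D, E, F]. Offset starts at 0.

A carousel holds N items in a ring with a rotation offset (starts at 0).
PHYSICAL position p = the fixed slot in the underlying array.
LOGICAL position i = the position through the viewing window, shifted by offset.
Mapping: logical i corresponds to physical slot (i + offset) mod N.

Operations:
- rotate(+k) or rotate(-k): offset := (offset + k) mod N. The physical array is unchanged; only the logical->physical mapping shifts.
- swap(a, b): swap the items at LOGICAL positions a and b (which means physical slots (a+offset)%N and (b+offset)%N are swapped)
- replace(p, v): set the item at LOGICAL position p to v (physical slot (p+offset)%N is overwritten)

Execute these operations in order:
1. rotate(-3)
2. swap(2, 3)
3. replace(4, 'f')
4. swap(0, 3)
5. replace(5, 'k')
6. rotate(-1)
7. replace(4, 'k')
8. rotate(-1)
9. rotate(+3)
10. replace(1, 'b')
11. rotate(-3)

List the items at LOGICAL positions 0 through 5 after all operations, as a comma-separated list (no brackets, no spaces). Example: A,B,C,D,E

After op 1 (rotate(-3)): offset=3, physical=[A,B,C,D,E,F], logical=[D,E,F,A,B,C]
After op 2 (swap(2, 3)): offset=3, physical=[F,B,C,D,E,A], logical=[D,E,A,F,B,C]
After op 3 (replace(4, 'f')): offset=3, physical=[F,f,C,D,E,A], logical=[D,E,A,F,f,C]
After op 4 (swap(0, 3)): offset=3, physical=[D,f,C,F,E,A], logical=[F,E,A,D,f,C]
After op 5 (replace(5, 'k')): offset=3, physical=[D,f,k,F,E,A], logical=[F,E,A,D,f,k]
After op 6 (rotate(-1)): offset=2, physical=[D,f,k,F,E,A], logical=[k,F,E,A,D,f]
After op 7 (replace(4, 'k')): offset=2, physical=[k,f,k,F,E,A], logical=[k,F,E,A,k,f]
After op 8 (rotate(-1)): offset=1, physical=[k,f,k,F,E,A], logical=[f,k,F,E,A,k]
After op 9 (rotate(+3)): offset=4, physical=[k,f,k,F,E,A], logical=[E,A,k,f,k,F]
After op 10 (replace(1, 'b')): offset=4, physical=[k,f,k,F,E,b], logical=[E,b,k,f,k,F]
After op 11 (rotate(-3)): offset=1, physical=[k,f,k,F,E,b], logical=[f,k,F,E,b,k]

Answer: f,k,F,E,b,k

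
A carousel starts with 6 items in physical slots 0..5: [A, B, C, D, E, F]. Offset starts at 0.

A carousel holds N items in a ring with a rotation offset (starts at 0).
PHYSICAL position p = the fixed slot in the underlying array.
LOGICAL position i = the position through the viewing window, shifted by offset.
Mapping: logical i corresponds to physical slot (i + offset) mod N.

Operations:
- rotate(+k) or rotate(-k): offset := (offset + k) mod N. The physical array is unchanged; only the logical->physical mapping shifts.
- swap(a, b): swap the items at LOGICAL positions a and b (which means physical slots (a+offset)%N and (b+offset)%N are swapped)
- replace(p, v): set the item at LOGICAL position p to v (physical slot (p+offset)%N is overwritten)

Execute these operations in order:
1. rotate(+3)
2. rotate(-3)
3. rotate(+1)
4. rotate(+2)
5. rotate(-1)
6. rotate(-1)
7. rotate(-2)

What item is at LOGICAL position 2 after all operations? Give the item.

Answer: B

Derivation:
After op 1 (rotate(+3)): offset=3, physical=[A,B,C,D,E,F], logical=[D,E,F,A,B,C]
After op 2 (rotate(-3)): offset=0, physical=[A,B,C,D,E,F], logical=[A,B,C,D,E,F]
After op 3 (rotate(+1)): offset=1, physical=[A,B,C,D,E,F], logical=[B,C,D,E,F,A]
After op 4 (rotate(+2)): offset=3, physical=[A,B,C,D,E,F], logical=[D,E,F,A,B,C]
After op 5 (rotate(-1)): offset=2, physical=[A,B,C,D,E,F], logical=[C,D,E,F,A,B]
After op 6 (rotate(-1)): offset=1, physical=[A,B,C,D,E,F], logical=[B,C,D,E,F,A]
After op 7 (rotate(-2)): offset=5, physical=[A,B,C,D,E,F], logical=[F,A,B,C,D,E]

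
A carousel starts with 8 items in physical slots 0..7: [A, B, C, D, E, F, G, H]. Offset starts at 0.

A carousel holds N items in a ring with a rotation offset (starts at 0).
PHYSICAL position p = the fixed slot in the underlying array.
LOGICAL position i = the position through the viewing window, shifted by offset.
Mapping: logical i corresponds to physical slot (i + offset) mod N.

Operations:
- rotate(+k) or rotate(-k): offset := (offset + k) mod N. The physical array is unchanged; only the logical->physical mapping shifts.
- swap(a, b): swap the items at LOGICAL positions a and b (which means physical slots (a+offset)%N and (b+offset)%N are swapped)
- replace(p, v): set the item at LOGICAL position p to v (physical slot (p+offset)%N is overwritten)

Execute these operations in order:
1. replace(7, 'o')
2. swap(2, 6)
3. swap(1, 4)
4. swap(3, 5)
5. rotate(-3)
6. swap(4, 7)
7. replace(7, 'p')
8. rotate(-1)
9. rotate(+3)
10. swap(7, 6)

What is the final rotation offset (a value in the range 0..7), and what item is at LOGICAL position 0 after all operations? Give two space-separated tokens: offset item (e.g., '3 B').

Answer: 7 o

Derivation:
After op 1 (replace(7, 'o')): offset=0, physical=[A,B,C,D,E,F,G,o], logical=[A,B,C,D,E,F,G,o]
After op 2 (swap(2, 6)): offset=0, physical=[A,B,G,D,E,F,C,o], logical=[A,B,G,D,E,F,C,o]
After op 3 (swap(1, 4)): offset=0, physical=[A,E,G,D,B,F,C,o], logical=[A,E,G,D,B,F,C,o]
After op 4 (swap(3, 5)): offset=0, physical=[A,E,G,F,B,D,C,o], logical=[A,E,G,F,B,D,C,o]
After op 5 (rotate(-3)): offset=5, physical=[A,E,G,F,B,D,C,o], logical=[D,C,o,A,E,G,F,B]
After op 6 (swap(4, 7)): offset=5, physical=[A,B,G,F,E,D,C,o], logical=[D,C,o,A,B,G,F,E]
After op 7 (replace(7, 'p')): offset=5, physical=[A,B,G,F,p,D,C,o], logical=[D,C,o,A,B,G,F,p]
After op 8 (rotate(-1)): offset=4, physical=[A,B,G,F,p,D,C,o], logical=[p,D,C,o,A,B,G,F]
After op 9 (rotate(+3)): offset=7, physical=[A,B,G,F,p,D,C,o], logical=[o,A,B,G,F,p,D,C]
After op 10 (swap(7, 6)): offset=7, physical=[A,B,G,F,p,C,D,o], logical=[o,A,B,G,F,p,C,D]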